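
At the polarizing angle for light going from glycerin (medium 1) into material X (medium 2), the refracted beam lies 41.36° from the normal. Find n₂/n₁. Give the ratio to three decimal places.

n₂/n₁ ≈ 1.136

At Brewster incidence θ_B = 90° − θ_t = 90° − 41.36° = 48.64°.
Then n₂/n₁ = tan θ_B = tan 48.64° = 1.136.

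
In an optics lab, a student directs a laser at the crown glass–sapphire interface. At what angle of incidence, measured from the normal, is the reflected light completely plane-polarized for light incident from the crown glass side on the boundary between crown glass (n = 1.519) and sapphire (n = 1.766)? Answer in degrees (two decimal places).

θ_B ≈ 49.30°

The reflected p-component vanishes when tan θ_B = n₂/n₁.
Brewster's condition: tan θ_B = n₂/n₁ = 1.766/1.519 = 1.1626.
So θ_B = arctan 1.1626 = 49.30°.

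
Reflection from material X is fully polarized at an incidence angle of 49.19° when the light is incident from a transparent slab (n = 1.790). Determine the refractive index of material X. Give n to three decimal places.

Full polarization of the reflected beam means tan θ_B = n₂/n₁, where n₁ is the incident medium (a transparent slab).
n₂ = n₁ tan θ_B = 1.790 × tan 49.19° = 2.073.

n ≈ 2.073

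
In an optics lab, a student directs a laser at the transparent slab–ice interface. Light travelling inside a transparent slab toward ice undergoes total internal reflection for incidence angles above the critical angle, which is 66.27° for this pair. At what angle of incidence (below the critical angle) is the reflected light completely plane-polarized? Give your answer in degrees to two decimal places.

At the critical angle sin θ_c = n₂/n₁, giving n₂/n₁ = sin 66.27° = 0.9155.
Then tan θ_B = n₂/n₁ = 0.9155, so θ_B = arctan 0.9155 = 42.47°.

θ_B ≈ 42.47°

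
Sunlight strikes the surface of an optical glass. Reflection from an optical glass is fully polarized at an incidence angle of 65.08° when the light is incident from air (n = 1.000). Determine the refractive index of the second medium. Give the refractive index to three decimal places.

n ≈ 2.152

Full polarization of the reflected beam means tan θ_B = n₂/n₁, where n₁ is the incident medium (air).
n₂ = n₁ tan θ_B = 1.000 × tan 65.08° = 2.152.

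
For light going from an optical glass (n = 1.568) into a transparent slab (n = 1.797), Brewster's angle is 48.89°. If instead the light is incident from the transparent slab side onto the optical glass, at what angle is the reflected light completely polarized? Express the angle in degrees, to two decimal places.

tan θ_B' = n₁/n₂ = 1/tan θ_B, so θ_B' = 90° − θ_B.
θ_B' = 90° − 48.89° = 41.11°.

θ_B' ≈ 41.11°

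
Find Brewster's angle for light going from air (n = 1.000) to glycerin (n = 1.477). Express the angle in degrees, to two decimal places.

Brewster's condition: tan θ_B = n₂/n₁ = 1.477/1.000 = 1.4770.
θ_B = arctan(1.4770) = 55.90°.

θ_B ≈ 55.90°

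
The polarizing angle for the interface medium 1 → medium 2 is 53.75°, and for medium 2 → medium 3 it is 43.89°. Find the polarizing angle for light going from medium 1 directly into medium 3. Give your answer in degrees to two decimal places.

tan θ_B(1→2) = n₂/n₁ = tan 53.75° = 1.3638.
tan θ_B(2→3) = n₃/n₂ = tan 43.89° = 0.9620.
n₃/n₁ = 1.3120. Then tan θ_B(1→3) = n₃/n₁, so θ_B(1→3) = arctan(1.3120) = 52.69°.

θ_B ≈ 52.69°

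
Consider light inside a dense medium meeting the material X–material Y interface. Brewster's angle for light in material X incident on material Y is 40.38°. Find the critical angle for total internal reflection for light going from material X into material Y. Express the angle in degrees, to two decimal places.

tan θ_B = n₂/n₁ = tan 40.38° = 0.8505.
Total internal reflection: sin θ_c = n₂/n₁ = 0.8505.
θ_c = arcsin(0.8505) = 58.26°.

θ_c ≈ 58.26°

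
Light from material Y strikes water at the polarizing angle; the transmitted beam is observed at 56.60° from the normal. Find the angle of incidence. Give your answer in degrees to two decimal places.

θ_B ≈ 33.40°

Since the reflected and refracted rays are at right angles at the polarizing angle, θ_B + θ_t = 90°.
θ_B = 90° − 56.60° = 33.40°.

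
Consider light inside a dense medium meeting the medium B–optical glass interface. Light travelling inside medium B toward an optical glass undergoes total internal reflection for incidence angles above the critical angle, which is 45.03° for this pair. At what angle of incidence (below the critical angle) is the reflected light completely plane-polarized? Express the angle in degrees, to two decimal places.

At the critical angle sin θ_c = n₂/n₁, giving n₂/n₁ = sin 45.03° = 0.7075.
Then tan θ_B = n₂/n₁ = 0.7075, so θ_B = arctan 0.7075 = 35.28°.

θ_B ≈ 35.28°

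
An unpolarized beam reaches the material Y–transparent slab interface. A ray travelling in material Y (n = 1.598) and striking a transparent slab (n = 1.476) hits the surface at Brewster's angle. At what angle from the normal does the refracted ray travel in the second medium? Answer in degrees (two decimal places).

θ_B = arctan(n₂/n₁) = arctan(1.476/1.598) = 42.73°.
At Brewster's angle the reflected and refracted rays are perpendicular, so θ_t = 90° − θ_B = 90° − 42.73° = 47.27°.

θ_t ≈ 47.27°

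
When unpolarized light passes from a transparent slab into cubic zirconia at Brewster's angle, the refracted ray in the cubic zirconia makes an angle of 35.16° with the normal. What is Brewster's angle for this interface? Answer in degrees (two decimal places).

θ_B ≈ 54.84°

Since the reflected and refracted rays are at right angles at the polarizing angle, θ_B + θ_t = 90°.
So θ_B = 90° − θ_t = 90° − 35.16° = 54.84°.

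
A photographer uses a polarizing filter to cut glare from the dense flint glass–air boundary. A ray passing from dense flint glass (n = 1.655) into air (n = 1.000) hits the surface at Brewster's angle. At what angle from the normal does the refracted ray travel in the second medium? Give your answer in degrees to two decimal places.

First find Brewster's angle: tan θ_B = 1.000/1.655 = 0.6042, giving θ_B = 31.14°.
The refracted ray is perpendicular to the reflected ray, so θ_t = 90° − θ_B = 58.86°.

θ_t ≈ 58.86°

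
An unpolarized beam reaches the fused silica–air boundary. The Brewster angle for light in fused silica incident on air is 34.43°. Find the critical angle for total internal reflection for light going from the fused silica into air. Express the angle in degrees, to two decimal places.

From Brewster, n₂/n₁ = tan θ_B = tan 34.43° = 0.6855.
Then sin θ_c = n₂/n₁ = 0.6855, so θ_c = arcsin 0.6855 = 43.27°.

θ_c ≈ 43.27°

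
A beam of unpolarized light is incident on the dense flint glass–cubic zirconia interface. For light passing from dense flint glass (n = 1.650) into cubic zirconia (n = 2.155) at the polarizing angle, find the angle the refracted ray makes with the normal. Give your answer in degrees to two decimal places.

First find Brewster's angle: tan θ_B = 2.155/1.650 = 1.3061, giving θ_B = 52.56°.
At Brewster's angle the reflected and refracted rays are perpendicular, so θ_t = 90° − θ_B = 90° − 52.56° = 37.44°.

θ_t ≈ 37.44°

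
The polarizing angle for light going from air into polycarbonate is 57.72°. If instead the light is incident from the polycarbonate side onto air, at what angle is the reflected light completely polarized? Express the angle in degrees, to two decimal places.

Reversing the direction swaps n₁ and n₂, so tan θ_B' = 1/tan θ_B and θ_B' = 90° − θ_B.
Hence θ_B' = 90° − 57.72° = 32.28°.

θ_B' ≈ 32.28°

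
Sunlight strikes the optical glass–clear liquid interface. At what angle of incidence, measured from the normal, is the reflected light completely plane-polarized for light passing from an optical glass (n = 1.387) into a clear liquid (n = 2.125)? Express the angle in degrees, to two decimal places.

θ_B ≈ 56.87°

At Brewster's angle the reflected and refracted rays are perpendicular, which with Snell's law gives tan θ_B = n₂/n₁.
Brewster's condition: tan θ_B = n₂/n₁ = 2.125/1.387 = 1.5321. Taking the arctangent, θ_B = 56.87°.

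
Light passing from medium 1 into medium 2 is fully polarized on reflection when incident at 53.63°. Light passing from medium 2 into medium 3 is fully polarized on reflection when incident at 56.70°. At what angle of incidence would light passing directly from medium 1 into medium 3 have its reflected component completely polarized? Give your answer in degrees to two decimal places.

θ_B ≈ 64.18°

n₂/n₁ = tan 53.63° = 1.3579 and n₃/n₂ = tan 56.70° = 1.5224.
n₃/n₁ = 2.0671. Then tan θ_B(1→3) = n₃/n₁, so θ_B(1→3) = arctan(2.0671) = 64.18°.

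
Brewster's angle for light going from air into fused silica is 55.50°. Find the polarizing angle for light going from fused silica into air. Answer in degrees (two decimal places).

Reversing the direction swaps n₁ and n₂, so tan θ_B' = 1/tan θ_B and θ_B' = 90° − θ_B.
Hence θ_B' = 90° − 55.50° = 34.50°.

θ_B' ≈ 34.50°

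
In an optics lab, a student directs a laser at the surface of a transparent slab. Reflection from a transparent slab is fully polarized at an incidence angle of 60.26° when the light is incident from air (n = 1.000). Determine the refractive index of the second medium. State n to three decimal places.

n ≈ 1.750

At Brewster's angle, tan θ_B = n₂/n₁ with n₁ on the incident side (air) and n₂ on the transmitted side (a transparent slab).
n₂ = n₁ tan θ_B = 1.000 × tan 60.26° = 1.750.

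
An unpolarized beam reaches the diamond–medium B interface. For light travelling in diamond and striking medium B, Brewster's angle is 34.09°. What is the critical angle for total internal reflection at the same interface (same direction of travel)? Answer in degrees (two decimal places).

θ_c ≈ 42.59°

From Brewster, n₂/n₁ = tan θ_B = tan 34.09° = 0.6768.
Then sin θ_c = n₂/n₁ = 0.6768, so θ_c = arcsin 0.6768 = 42.59°.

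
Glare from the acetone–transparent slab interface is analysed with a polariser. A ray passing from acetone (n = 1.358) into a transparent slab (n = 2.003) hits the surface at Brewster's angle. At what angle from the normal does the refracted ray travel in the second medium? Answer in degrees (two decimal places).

θ_t ≈ 34.14°

tan θ_B = n₂/n₁ = 2.003/1.358 = 1.4750, so θ_B = 55.86°.
Since θ_B + θ_t = 90° at Brewster incidence, θ_t = 90° − 55.86° = 34.14°.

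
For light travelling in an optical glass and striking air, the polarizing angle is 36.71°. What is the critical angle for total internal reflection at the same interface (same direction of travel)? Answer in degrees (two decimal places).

n₂/n₁ = tan 36.71° = 0.7456; the critical angle satisfies sin θ_c = n₂/n₁.
θ_c = arcsin(0.7456) = 48.21°.

θ_c ≈ 48.21°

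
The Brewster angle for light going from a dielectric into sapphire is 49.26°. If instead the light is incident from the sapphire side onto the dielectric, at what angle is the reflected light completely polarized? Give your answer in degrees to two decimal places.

θ_B' ≈ 40.74°

tan θ_B' = n₁/n₂ = 1/tan θ_B, so θ_B' = 90° − θ_B.
θ_B' = 90° − 49.26° = 40.74°.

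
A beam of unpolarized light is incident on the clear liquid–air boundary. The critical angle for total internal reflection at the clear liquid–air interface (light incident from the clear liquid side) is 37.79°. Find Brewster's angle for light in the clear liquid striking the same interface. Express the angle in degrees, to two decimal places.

At the critical angle sin θ_c = n₂/n₁, giving n₂/n₁ = sin 37.79° = 0.6128.
Then tan θ_B = n₂/n₁ = 0.6128, so θ_B = arctan 0.6128 = 31.50°.

θ_B ≈ 31.50°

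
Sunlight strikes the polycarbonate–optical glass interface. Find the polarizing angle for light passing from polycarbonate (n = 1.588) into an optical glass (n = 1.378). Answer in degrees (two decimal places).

The reflected p-component vanishes when tan θ_B = n₂/n₁.
tan θ_B = n₂/n₁ = 1.378/1.588 = 0.8678. Taking the arctangent, θ_B = 40.95°.

θ_B ≈ 40.95°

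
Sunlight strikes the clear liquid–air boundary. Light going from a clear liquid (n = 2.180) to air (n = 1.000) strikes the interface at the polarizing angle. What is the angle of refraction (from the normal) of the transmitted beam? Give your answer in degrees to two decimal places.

θ_t ≈ 65.36°

First find Brewster's angle: tan θ_B = 1.000/2.180 = 0.4587, giving θ_B = 24.64°.
At Brewster's angle the reflected and refracted rays are perpendicular, so θ_t = 90° − θ_B = 90° − 24.64° = 65.36°.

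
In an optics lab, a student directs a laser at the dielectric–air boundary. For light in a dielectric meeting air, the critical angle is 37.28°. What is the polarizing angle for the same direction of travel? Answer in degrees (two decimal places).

sin θ_c = n₂/n₁, so n₂/n₁ = sin 37.28° = 0.6057.
Brewster: tan θ_B = n₂/n₁ = 0.6057.
θ_B = arctan(0.6057) = 31.20°.

θ_B ≈ 31.20°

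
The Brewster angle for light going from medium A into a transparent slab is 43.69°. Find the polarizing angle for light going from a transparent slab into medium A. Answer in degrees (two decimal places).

θ_B' ≈ 46.31°

Reversing the direction swaps n₁ and n₂, so tan θ_B' = 1/tan θ_B and θ_B' = 90° − θ_B.
Hence θ_B' = 90° − 43.69° = 46.31°.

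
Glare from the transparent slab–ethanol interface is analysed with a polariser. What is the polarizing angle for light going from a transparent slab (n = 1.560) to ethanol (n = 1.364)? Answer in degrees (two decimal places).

θ_B ≈ 41.17°

Brewster's condition: tan θ_B = n₂/n₁ = 1.364/1.560 = 0.8744.
So θ_B = arctan 0.8744 = 41.17°.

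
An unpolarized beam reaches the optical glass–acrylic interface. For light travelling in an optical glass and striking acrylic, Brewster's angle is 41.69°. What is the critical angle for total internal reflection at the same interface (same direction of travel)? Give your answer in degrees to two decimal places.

From Brewster, n₂/n₁ = tan θ_B = tan 41.69° = 0.8907.
Then sin θ_c = n₂/n₁ = 0.8907, so θ_c = arcsin 0.8907 = 62.96°.

θ_c ≈ 62.96°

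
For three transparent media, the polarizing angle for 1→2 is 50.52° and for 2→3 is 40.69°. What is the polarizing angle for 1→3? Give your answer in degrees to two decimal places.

Each Brewster angle gives a ratio: n₂/n₁ = tan 50.52° = 1.2140, n₃/n₂ = tan 40.69° = 0.8598.
So n₃/n₁ = (n₂/n₁)(n₃/n₂) = 1.2140 × 0.8598 = 1.0438.
θ_B(1→3) = arctan(1.0438) = 46.23°.

θ_B ≈ 46.23°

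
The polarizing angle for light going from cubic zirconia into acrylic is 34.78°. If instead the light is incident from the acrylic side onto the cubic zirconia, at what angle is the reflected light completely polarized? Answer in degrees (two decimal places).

θ_B' ≈ 55.22°

Reversing the direction swaps n₁ and n₂, so tan θ_B' = 1/tan θ_B and θ_B' = 90° − θ_B.
Hence θ_B' = 90° − 34.78° = 55.22°.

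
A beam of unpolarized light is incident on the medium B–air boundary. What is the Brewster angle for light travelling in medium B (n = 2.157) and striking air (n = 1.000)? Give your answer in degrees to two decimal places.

θ_B ≈ 24.87°

The reflected p-component vanishes when tan θ_B = n₂/n₁.
tan θ_B = n₂/n₁ = 1.000/2.157 = 0.4636.
So θ_B = arctan 0.4636 = 24.87°.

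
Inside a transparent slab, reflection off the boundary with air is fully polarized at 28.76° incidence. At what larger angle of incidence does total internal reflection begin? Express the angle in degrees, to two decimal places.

θ_c ≈ 33.29°

From Brewster, n₂/n₁ = tan θ_B = tan 28.76° = 0.5488.
Then sin θ_c = n₂/n₁ = 0.5488, so θ_c = arcsin 0.5488 = 33.29°.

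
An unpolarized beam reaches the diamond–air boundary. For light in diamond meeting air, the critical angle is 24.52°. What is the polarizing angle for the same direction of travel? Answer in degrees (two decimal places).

n₂/n₁ = sin θ_c = sin 24.52° = 0.4150.
tan θ_B equals the same ratio, so θ_B = arctan(0.4150) = 22.54°.

θ_B ≈ 22.54°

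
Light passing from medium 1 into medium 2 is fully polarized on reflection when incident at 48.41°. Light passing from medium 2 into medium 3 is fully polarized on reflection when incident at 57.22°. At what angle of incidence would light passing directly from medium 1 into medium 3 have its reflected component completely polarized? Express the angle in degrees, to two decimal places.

n₂/n₁ = tan 48.41° = 1.1267 and n₃/n₂ = tan 57.22° = 1.5529.
So n₃/n₁ = (n₂/n₁)(n₃/n₂) = 1.1267 × 1.5529 = 1.7497.
θ_B(1→3) = arctan(1.7497) = 60.25°.

θ_B ≈ 60.25°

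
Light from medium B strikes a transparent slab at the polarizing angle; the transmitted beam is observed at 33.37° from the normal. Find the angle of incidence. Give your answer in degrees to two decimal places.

θ_B ≈ 56.63°

At Brewster's angle the reflected and refracted rays are perpendicular, so θ_B + θ_t = 90°.
θ_B = 90° − 33.37° = 56.63°.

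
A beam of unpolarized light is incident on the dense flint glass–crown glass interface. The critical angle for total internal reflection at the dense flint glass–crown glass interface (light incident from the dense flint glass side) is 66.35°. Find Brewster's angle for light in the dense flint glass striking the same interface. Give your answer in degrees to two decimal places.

θ_B ≈ 42.49°

At the critical angle sin θ_c = n₂/n₁, giving n₂/n₁ = sin 66.35° = 0.9160.
Then tan θ_B = n₂/n₁ = 0.9160, so θ_B = arctan 0.9160 = 42.49°.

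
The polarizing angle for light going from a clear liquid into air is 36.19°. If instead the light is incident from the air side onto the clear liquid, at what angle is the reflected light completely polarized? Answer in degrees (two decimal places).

θ_B' ≈ 53.81°

tan θ_B' = n₁/n₂ = 1/tan θ_B, so θ_B' = 90° − θ_B.
θ_B' = 90° − 36.19° = 53.81°.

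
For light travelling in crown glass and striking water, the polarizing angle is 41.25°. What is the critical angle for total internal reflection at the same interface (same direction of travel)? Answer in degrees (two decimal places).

tan θ_B = n₂/n₁ = tan 41.25° = 0.8770.
Total internal reflection: sin θ_c = n₂/n₁ = 0.8770.
θ_c = arcsin(0.8770) = 61.28°.

θ_c ≈ 61.28°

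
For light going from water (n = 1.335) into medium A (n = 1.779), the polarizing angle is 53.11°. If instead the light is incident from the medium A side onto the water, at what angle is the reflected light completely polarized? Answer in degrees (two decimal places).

θ_B' ≈ 36.89°

The two Brewster angles are complementary: θ_B' = 90° − θ_B = 90° − 53.11° = 36.89°.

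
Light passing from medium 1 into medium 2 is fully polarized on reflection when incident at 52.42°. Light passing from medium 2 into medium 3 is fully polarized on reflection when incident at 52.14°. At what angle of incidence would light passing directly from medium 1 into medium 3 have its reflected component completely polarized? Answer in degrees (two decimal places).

θ_B ≈ 59.11°

tan θ_B(1→2) = n₂/n₁ = tan 52.42° = 1.2995.
tan θ_B(2→3) = n₃/n₂ = tan 52.14° = 1.2864.
n₃/n₁ = 1.6716. Then tan θ_B(1→3) = n₃/n₁, so θ_B(1→3) = arctan(1.6716) = 59.11°.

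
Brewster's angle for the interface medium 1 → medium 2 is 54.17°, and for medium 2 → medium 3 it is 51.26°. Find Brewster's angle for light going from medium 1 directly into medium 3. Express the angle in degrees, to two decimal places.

θ_B ≈ 59.92°

Each Brewster angle gives a ratio: n₂/n₁ = tan 54.17° = 1.3850, n₃/n₂ = tan 51.26° = 1.2464.
n₃/n₁ = 1.7263. Then tan θ_B(1→3) = n₃/n₁, so θ_B(1→3) = arctan(1.7263) = 59.92°.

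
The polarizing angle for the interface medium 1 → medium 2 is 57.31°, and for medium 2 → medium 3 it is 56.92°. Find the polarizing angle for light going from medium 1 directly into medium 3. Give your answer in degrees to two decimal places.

tan θ_B(1→2) = n₂/n₁ = tan 57.31° = 1.5583.
tan θ_B(2→3) = n₃/n₂ = tan 56.92° = 1.5352.
n₃/n₁ = 2.3922. Then tan θ_B(1→3) = n₃/n₁, so θ_B(1→3) = arctan(2.3922) = 67.31°.

θ_B ≈ 67.31°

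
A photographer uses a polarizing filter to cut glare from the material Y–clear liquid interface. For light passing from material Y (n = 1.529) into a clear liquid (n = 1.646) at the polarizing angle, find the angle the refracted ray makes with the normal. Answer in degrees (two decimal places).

θ_t ≈ 42.89°

First find Brewster's angle: tan θ_B = 1.646/1.529 = 1.0765, giving θ_B = 47.11°.
Since θ_B + θ_t = 90° at Brewster incidence, θ_t = 90° − 47.11° = 42.89°.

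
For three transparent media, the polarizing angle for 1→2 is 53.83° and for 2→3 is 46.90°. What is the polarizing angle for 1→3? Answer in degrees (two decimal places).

n₂/n₁ = tan 53.83° = 1.3678 and n₃/n₂ = tan 46.90° = 1.0686.
So n₃/n₁ = (n₂/n₁)(n₃/n₂) = 1.3678 × 1.0686 = 1.4617.
θ_B(1→3) = arctan(1.4617) = 55.62°.

θ_B ≈ 55.62°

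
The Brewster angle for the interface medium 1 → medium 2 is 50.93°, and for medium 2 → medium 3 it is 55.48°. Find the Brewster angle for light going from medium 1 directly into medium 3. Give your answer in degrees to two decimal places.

n₂/n₁ = tan 50.93° = 1.2318 and n₃/n₂ = tan 55.48° = 1.4539.
n₃/n₁ = 1.7910. Then tan θ_B(1→3) = n₃/n₁, so θ_B(1→3) = arctan(1.7910) = 60.82°.

θ_B ≈ 60.82°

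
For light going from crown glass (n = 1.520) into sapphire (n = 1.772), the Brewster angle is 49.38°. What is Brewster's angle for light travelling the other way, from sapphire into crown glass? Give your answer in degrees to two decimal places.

tan θ_B' = n₁/n₂ = 1/tan θ_B, so θ_B' = 90° − θ_B.
θ_B' = 90° − 49.38° = 40.62°.

θ_B' ≈ 40.62°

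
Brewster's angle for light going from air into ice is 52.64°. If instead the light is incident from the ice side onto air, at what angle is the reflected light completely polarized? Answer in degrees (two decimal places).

θ_B' ≈ 37.36°

tan θ_B' = n₁/n₂ = 1/tan θ_B, so θ_B' = 90° − θ_B.
θ_B' = 90° − 52.64° = 37.36°.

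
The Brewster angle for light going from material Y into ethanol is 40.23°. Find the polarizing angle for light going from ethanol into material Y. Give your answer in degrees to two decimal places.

The two Brewster angles are complementary: θ_B' = 90° − θ_B = 90° − 40.23° = 49.77°.

θ_B' ≈ 49.77°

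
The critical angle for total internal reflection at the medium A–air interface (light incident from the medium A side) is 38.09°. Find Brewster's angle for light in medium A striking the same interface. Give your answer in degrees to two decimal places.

θ_B ≈ 31.67°

sin θ_c = n₂/n₁, so n₂/n₁ = sin 38.09° = 0.6169.
Brewster: tan θ_B = n₂/n₁ = 0.6169.
θ_B = arctan(0.6169) = 31.67°.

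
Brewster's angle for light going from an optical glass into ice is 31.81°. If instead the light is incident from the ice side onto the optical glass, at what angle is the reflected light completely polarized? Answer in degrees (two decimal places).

The two Brewster angles are complementary: θ_B' = 90° − θ_B = 90° − 31.81° = 58.19°.

θ_B' ≈ 58.19°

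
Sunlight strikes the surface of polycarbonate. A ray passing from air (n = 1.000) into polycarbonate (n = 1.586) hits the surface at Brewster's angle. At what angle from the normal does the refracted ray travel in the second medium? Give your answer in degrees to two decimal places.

tan θ_B = n₂/n₁ = 1.586/1.000 = 1.5860, so θ_B = 57.77°.
Since θ_B + θ_t = 90° at Brewster incidence, θ_t = 90° − 57.77° = 32.23°.

θ_t ≈ 32.23°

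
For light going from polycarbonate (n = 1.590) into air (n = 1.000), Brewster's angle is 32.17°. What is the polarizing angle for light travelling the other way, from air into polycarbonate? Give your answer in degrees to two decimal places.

θ_B' ≈ 57.83°

tan θ_B' = n₁/n₂ = 1/tan θ_B, so θ_B' = 90° − θ_B.
θ_B' = 90° − 32.17° = 57.83°.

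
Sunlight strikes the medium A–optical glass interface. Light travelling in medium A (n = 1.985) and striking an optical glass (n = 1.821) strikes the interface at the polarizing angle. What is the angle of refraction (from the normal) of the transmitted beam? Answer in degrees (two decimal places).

First find Brewster's angle: tan θ_B = 1.821/1.985 = 0.9174, giving θ_B = 42.53°.
Since θ_B + θ_t = 90° at Brewster incidence, θ_t = 90° − 42.53° = 47.47°.

θ_t ≈ 47.47°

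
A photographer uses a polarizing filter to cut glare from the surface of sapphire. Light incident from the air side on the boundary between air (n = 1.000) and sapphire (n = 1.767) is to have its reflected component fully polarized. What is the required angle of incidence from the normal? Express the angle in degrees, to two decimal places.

Brewster's condition: tan θ_B = n₂/n₁ = 1.767/1.000 = 1.7670. Taking the arctangent, θ_B = 60.49°.

θ_B ≈ 60.49°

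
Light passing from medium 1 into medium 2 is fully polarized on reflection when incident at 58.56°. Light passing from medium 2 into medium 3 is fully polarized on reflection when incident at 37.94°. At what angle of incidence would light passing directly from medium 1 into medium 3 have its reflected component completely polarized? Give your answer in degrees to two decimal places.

n₂/n₁ = tan 58.56° = 1.6357 and n₃/n₂ = tan 37.94° = 0.7796.
n₃/n₁ = 1.2752. Then tan θ_B(1→3) = n₃/n₁, so θ_B(1→3) = arctan(1.2752) = 51.90°.

θ_B ≈ 51.90°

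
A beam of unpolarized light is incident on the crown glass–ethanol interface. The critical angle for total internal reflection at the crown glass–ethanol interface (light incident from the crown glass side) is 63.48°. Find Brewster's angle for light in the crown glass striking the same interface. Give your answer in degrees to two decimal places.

θ_B ≈ 41.82°

sin θ_c = n₂/n₁, so n₂/n₁ = sin 63.48° = 0.8948.
Brewster: tan θ_B = n₂/n₁ = 0.8948.
θ_B = arctan(0.8948) = 41.82°.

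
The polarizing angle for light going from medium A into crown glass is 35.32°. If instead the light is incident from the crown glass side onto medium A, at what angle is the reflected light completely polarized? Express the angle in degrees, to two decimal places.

The two Brewster angles are complementary: θ_B' = 90° − θ_B = 90° − 35.32° = 54.68°.

θ_B' ≈ 54.68°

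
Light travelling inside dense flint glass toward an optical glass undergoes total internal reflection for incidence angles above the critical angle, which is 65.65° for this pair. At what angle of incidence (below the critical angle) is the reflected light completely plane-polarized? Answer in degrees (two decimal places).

At the critical angle sin θ_c = n₂/n₁, giving n₂/n₁ = sin 65.65° = 0.9110.
Then tan θ_B = n₂/n₁ = 0.9110, so θ_B = arctan 0.9110 = 42.33°.

θ_B ≈ 42.33°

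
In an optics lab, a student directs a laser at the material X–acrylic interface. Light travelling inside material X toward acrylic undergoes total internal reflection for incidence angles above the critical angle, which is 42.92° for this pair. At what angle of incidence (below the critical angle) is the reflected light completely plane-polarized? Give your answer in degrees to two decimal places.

θ_B ≈ 34.25°

n₂/n₁ = sin θ_c = sin 42.92° = 0.6810.
tan θ_B equals the same ratio, so θ_B = arctan(0.6810) = 34.25°.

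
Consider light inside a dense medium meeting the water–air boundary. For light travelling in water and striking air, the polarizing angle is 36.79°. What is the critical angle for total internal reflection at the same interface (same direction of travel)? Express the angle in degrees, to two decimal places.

tan θ_B = n₂/n₁ = tan 36.79° = 0.7478.
Total internal reflection: sin θ_c = n₂/n₁ = 0.7478.
θ_c = arcsin(0.7478) = 48.40°.

θ_c ≈ 48.40°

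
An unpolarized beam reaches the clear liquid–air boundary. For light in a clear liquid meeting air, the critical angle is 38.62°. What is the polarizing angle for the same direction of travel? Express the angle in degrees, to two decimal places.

At the critical angle sin θ_c = n₂/n₁, giving n₂/n₁ = sin 38.62° = 0.6242.
Then tan θ_B = n₂/n₁ = 0.6242, so θ_B = arctan 0.6242 = 31.97°.

θ_B ≈ 31.97°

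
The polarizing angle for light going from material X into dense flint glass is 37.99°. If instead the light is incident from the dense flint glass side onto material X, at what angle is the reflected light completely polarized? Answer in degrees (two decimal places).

The two Brewster angles are complementary: θ_B' = 90° − θ_B = 90° − 37.99° = 52.01°.

θ_B' ≈ 52.01°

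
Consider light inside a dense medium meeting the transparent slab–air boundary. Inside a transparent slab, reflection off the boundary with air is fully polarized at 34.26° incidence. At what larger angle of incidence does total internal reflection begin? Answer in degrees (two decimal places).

tan θ_B = n₂/n₁ = tan 34.26° = 0.6811.
Total internal reflection: sin θ_c = n₂/n₁ = 0.6811.
θ_c = arcsin(0.6811) = 42.93°.

θ_c ≈ 42.93°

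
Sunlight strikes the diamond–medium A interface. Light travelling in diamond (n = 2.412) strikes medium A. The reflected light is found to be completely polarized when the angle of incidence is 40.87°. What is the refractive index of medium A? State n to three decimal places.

n ≈ 2.087

At Brewster's angle, tan θ_B = n₂/n₁ with n₁ on the incident side (diamond) and n₂ on the transmitted side (medium A).
n₂ = n₁ tan θ_B = 2.412 × tan 40.87° = 2.087.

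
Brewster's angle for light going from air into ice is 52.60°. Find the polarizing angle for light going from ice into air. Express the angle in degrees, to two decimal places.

θ_B' ≈ 37.40°

Reversing the direction swaps n₁ and n₂, so tan θ_B' = 1/tan θ_B and θ_B' = 90° − θ_B.
Hence θ_B' = 90° − 52.60° = 37.40°.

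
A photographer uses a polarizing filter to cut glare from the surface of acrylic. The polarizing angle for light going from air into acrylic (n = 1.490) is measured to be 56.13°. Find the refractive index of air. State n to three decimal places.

At the polarizing angle, tan θ_B = n₂/n₁ with n₁ on the incident side (air) and n₂ on the transmitted side (acrylic).
n₁ = n₂ / tan θ_B = 1.490 / tan 56.13° = 1.000.

n ≈ 1.000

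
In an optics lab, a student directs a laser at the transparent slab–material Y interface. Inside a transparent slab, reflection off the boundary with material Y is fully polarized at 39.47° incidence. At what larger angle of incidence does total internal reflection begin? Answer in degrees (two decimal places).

n₂/n₁ = tan 39.47° = 0.8235; the critical angle satisfies sin θ_c = n₂/n₁.
θ_c = arcsin(0.8235) = 55.43°.

θ_c ≈ 55.43°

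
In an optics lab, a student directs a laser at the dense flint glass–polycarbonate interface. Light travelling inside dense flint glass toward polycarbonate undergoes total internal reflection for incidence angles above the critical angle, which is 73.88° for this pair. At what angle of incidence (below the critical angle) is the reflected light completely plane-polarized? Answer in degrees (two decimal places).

n₂/n₁ = sin θ_c = sin 73.88° = 0.9607.
tan θ_B equals the same ratio, so θ_B = arctan(0.9607) = 43.85°.

θ_B ≈ 43.85°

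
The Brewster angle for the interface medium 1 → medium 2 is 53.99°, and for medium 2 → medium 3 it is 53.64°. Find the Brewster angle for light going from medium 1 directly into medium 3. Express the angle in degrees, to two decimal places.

n₂/n₁ = tan 53.99° = 1.3759 and n₃/n₂ = tan 53.64° = 1.3584.
n₃/n₁ = 1.8689. Then tan θ_B(1→3) = n₃/n₁, so θ_B(1→3) = arctan(1.8689) = 61.85°.

θ_B ≈ 61.85°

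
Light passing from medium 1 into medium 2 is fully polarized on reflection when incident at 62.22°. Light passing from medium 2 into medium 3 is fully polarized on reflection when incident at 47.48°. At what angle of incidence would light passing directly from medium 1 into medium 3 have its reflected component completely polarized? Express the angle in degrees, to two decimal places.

n₂/n₁ = tan 62.22° = 1.8983 and n₃/n₂ = tan 47.48° = 1.0905.
So n₃/n₁ = (n₂/n₁)(n₃/n₂) = 1.8983 × 1.0905 = 2.0702.
θ_B(1→3) = arctan(2.0702) = 64.22°.

θ_B ≈ 64.22°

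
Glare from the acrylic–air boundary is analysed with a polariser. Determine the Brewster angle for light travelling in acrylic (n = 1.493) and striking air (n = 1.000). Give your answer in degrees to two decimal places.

θ_B ≈ 33.81°

Brewster's condition: tan θ_B = n₂/n₁ = 1.000/1.493 = 0.6698.
θ_B = arctan(0.6698) = 33.81°.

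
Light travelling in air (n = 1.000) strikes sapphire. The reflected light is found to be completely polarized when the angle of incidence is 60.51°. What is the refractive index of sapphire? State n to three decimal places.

Brewster's law: tan θ_B = n₂/n₁ (light incident in air, refracted into sapphire).
n₂ = n₁ tan θ_B = 1.000 × tan 60.51° = 1.768.

n ≈ 1.768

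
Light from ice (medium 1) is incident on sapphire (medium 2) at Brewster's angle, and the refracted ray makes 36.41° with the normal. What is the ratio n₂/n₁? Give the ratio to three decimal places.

θ_B + θ_t = 90°, so θ_B = 90° − 36.41° = 53.59°.
tan θ_B = n₂/n₁, so n₂/n₁ = tan 53.59° = 1.356.

n₂/n₁ ≈ 1.356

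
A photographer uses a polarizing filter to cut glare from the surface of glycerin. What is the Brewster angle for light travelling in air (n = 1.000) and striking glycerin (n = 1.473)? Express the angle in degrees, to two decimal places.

Brewster's condition: tan θ_B = n₂/n₁ = 1.473/1.000 = 1.4730.
So θ_B = arctan 1.4730 = 55.83°.

θ_B ≈ 55.83°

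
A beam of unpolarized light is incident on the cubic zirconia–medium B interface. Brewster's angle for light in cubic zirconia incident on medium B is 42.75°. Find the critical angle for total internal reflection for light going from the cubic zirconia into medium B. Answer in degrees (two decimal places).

From Brewster, n₂/n₁ = tan θ_B = tan 42.75° = 0.9244.
Then sin θ_c = n₂/n₁ = 0.9244, so θ_c = arcsin 0.9244 = 67.58°.

θ_c ≈ 67.58°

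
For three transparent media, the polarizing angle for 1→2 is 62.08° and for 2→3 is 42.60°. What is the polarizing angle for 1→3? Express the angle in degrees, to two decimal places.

Each Brewster angle gives a ratio: n₂/n₁ = tan 62.08° = 1.8871, n₃/n₂ = tan 42.60° = 0.9195.
So n₃/n₁ = (n₂/n₁)(n₃/n₂) = 1.8871 × 0.9195 = 1.7353.
θ_B(1→3) = arctan(1.7353) = 60.05°.

θ_B ≈ 60.05°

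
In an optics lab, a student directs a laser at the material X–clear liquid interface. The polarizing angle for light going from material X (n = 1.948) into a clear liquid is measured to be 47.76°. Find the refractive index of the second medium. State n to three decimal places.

Brewster's law: tan θ_B = n₂/n₁ (light incident in material X, refracted into a clear liquid).
n₂ = n₁ tan θ_B = 1.948 × tan 47.76° = 2.145.

n ≈ 2.145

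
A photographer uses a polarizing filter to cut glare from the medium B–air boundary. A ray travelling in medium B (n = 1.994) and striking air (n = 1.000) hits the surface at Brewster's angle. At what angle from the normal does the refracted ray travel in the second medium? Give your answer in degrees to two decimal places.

θ_t ≈ 63.37°

First find Brewster's angle: tan θ_B = 1.000/1.994 = 0.5015, giving θ_B = 26.63°.
Since θ_B + θ_t = 90° at Brewster incidence, θ_t = 90° − 26.63° = 63.37°.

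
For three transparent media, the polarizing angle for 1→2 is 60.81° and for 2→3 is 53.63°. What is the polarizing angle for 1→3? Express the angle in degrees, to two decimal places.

θ_B ≈ 67.64°

tan θ_B(1→2) = n₂/n₁ = tan 60.81° = 1.7900.
tan θ_B(2→3) = n₃/n₂ = tan 53.63° = 1.3579.
Multiplying, n₃/n₁ = 1.7900 × 1.3579 = 2.4306, and θ_B(1→3) = arctan 2.4306 = 67.64°.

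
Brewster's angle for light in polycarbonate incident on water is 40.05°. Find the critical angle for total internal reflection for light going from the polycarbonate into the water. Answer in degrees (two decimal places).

θ_c ≈ 57.20°

From Brewster, n₂/n₁ = tan θ_B = tan 40.05° = 0.8406.
Then sin θ_c = n₂/n₁ = 0.8406, so θ_c = arcsin 0.8406 = 57.20°.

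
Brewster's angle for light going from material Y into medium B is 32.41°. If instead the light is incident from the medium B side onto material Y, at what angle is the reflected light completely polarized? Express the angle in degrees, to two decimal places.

θ_B' ≈ 57.59°

The two Brewster angles are complementary: θ_B' = 90° − θ_B = 90° − 32.41° = 57.59°.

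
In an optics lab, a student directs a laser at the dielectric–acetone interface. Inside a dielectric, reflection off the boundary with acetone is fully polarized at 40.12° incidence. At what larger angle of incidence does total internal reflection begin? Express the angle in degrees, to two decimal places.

θ_c ≈ 57.42°

tan θ_B = n₂/n₁ = tan 40.12° = 0.8427.
Total internal reflection: sin θ_c = n₂/n₁ = 0.8427.
θ_c = arcsin(0.8427) = 57.42°.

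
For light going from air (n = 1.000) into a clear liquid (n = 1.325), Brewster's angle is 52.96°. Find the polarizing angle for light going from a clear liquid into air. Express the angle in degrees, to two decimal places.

tan θ_B' = n₁/n₂ = 1/tan θ_B, so θ_B' = 90° − θ_B.
θ_B' = 90° − 52.96° = 37.04°.

θ_B' ≈ 37.04°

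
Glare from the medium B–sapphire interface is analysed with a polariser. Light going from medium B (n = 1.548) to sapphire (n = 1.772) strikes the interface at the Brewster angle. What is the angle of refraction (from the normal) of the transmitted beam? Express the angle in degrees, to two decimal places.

θ_t ≈ 41.14°

tan θ_B = n₂/n₁ = 1.772/1.548 = 1.1447, so θ_B = 48.86°.
At Brewster's angle the reflected and refracted rays are perpendicular, so θ_t = 90° − θ_B = 90° − 48.86° = 41.14°.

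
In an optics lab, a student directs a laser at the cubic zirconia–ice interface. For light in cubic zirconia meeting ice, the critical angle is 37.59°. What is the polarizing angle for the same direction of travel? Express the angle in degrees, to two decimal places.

θ_B ≈ 31.38°

sin θ_c = n₂/n₁, so n₂/n₁ = sin 37.59° = 0.6100.
Brewster: tan θ_B = n₂/n₁ = 0.6100.
θ_B = arctan(0.6100) = 31.38°.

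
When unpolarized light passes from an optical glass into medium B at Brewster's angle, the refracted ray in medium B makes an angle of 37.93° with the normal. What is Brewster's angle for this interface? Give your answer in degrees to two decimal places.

At Brewster's angle the reflected and refracted rays are perpendicular, so θ_B + θ_t = 90°.
So θ_B = 90° − θ_t = 90° − 37.93° = 52.07°.

θ_B ≈ 52.07°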